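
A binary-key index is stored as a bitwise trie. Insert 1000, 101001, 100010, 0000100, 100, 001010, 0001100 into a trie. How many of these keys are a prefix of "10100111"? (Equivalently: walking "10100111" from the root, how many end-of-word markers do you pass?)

Traverse "10100111" character by character; count nodes along the way that are marked as word ends.
Prefixes of the query that are stored words: "101001"
Count: 1

1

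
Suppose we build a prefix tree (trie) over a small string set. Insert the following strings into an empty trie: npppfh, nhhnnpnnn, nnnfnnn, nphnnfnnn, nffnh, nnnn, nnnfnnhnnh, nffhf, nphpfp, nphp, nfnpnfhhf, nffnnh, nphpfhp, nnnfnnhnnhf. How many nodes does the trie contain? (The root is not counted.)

53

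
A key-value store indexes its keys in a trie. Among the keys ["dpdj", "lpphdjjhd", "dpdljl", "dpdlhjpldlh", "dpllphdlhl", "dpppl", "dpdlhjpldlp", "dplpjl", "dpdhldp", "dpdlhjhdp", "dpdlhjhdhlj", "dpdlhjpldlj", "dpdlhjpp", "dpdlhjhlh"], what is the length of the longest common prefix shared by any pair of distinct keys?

Equivalently: take the maximum, over all pairs, of their longest common prefix length.
e.g. "dpdlhjpldlh" and "dpdlhjpldlj" share the prefix "dpdlhjpldl" of length 10; no pair shares a longer one.
Longest shared-prefix length: 10

10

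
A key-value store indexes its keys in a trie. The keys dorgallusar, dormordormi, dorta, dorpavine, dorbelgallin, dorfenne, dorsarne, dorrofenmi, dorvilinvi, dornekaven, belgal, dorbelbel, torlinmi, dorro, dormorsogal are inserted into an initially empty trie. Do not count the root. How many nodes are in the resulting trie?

89

Insert word by word; a character creates a node only if that edge doesn't already exist:
  "dorgallusar" → 11 new (d, o, r, g, a, l, l, u, s, a, r)
  "dormordormi" → prefix "dor" already present; 8 new (m, o, r, d, o, r, m, i)
  "dorta" → prefix "dor" already present; 2 new (t, a)
  "dorpavine" → prefix "dor" already present; 6 new (p, a, v, i, n, e)
  "dorbelgallin" → prefix "dor" already present; 9 new (b, e, l, g, a, l, l, i, n)
  "dorfenne" → prefix "dor" already present; 5 new (f, e, n, n, e)
  "dorsarne" → prefix "dor" already present; 5 new (s, a, r, n, e)
  "dorrofenmi" → prefix "dor" already present; 7 new (r, o, f, e, n, m, i)
  "dorvilinvi" → prefix "dor" already present; 7 new (v, i, l, i, n, v, i)
  "dornekaven" → prefix "dor" already present; 7 new (n, e, k, a, v, e, n)
  "belgal" → 6 new (b, e, l, g, a, l)
  "dorbelbel" → prefix "dorbel" already present; 3 new (b, e, l)
  "torlinmi" → 8 new (t, o, r, l, i, n, m, i)
  "dorro" → prefix "dorro" already present; 0 new (none)
  "dormorsogal" → prefix "dormor" already present; 5 new (s, o, g, a, l)
Total nodes = 11 + 8 + 2 + 6 + 9 + 5 + 5 + 7 + 7 + 7 + 6 + 3 + 8 + 0 + 5 = 89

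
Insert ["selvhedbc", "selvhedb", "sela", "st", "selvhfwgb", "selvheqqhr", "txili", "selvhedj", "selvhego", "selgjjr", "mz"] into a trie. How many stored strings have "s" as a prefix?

9

Walk to "s"; the words in its subtree are exactly those with that prefix.
Matches: "sela", "selgjjr", "selvhedb", "selvhedbc", "selvhedj", "selvhego", "selvheqqhr", "selvhfwgb", "st"
Count: 9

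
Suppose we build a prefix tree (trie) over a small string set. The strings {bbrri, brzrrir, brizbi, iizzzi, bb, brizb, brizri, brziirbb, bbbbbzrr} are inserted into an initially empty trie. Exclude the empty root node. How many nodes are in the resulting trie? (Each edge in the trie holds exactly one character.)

34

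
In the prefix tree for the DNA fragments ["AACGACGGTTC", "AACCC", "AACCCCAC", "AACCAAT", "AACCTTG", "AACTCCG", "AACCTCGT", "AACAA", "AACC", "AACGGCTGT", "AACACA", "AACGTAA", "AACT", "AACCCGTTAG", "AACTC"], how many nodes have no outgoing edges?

A leaf is a node with no children — equivalently, the end of a word that is not a proper prefix of any other stored word.
Those words: "AACAA", "AACACA", "AACCAAT", "AACCCCAC", "AACCCGTTAG", "AACCTCGT", "AACCTTG", "AACGACGGTTC", "AACGGCTGT", "AACGTAA", "AACTCCG"
Leaf count: 11

11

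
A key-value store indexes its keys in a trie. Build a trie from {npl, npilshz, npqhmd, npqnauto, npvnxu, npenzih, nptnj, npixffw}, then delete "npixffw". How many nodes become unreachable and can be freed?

After clearing the end-marker at "npixffw", prune upward until reaching a node still needed by another word.
The suffix "xffw" (4 nodes) is used only by "npixffw"; the node for "npi" still has the child "l", so pruning stops there.
Nodes removed: 4

4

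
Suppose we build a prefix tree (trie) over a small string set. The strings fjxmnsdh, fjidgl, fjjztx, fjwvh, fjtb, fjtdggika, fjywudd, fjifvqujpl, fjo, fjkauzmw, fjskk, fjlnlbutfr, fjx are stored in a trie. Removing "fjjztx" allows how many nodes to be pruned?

A node on "fjjztx"'s path can go only if nothing else ends at it or branches off below it.
The suffix "jztx" (4 nodes) is used only by "fjjztx"; the node for "fj" still has the child "x", so pruning stops there.
Nodes removed: 4

4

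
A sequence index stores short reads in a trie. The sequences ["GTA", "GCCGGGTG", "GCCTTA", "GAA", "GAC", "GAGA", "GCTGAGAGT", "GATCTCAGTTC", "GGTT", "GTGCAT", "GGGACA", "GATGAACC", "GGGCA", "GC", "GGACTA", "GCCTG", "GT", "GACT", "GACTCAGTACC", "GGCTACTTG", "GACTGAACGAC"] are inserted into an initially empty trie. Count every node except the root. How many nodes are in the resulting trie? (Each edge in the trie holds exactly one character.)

79

For each word, the new-node count is its length minus the longest prefix already in the trie:
  "GTA" → 3 new (G, T, A)
  "GCCGGGTG" → prefix "G" already present; 7 new (C, C, G, G, G, T, G)
  "GCCTTA" → prefix "GCC" already present; 3 new (T, T, A)
  "GAA" → prefix "G" already present; 2 new (A, A)
  "GAC" → prefix "GA" already present; 1 new (C)
  "GAGA" → prefix "GA" already present; 2 new (G, A)
  "GCTGAGAGT" → prefix "GC" already present; 7 new (T, G, A, G, A, G, T)
  "GATCTCAGTTC" → prefix "GA" already present; 9 new (T, C, T, C, A, G, T, T, C)
  "GGTT" → prefix "G" already present; 3 new (G, T, T)
  "GTGCAT" → prefix "GT" already present; 4 new (G, C, A, T)
  "GGGACA" → prefix "GG" already present; 4 new (G, A, C, A)
  "GATGAACC" → prefix "GAT" already present; 5 new (G, A, A, C, C)
  "GGGCA" → prefix "GGG" already present; 2 new (C, A)
  "GC" → prefix "GC" already present; 0 new (none)
  "GGACTA" → prefix "GG" already present; 4 new (A, C, T, A)
  "GCCTG" → prefix "GCCT" already present; 1 new (G)
  "GT" → prefix "GT" already present; 0 new (none)
  "GACT" → prefix "GAC" already present; 1 new (T)
  "GACTCAGTACC" → prefix "GACT" already present; 7 new (C, A, G, T, A, C, C)
  "GGCTACTTG" → prefix "GG" already present; 7 new (C, T, A, C, T, T, G)
  "GACTGAACGAC" → prefix "GACT" already present; 7 new (G, A, A, C, G, A, C)
Total nodes = 3 + 7 + 3 + 2 + 1 + 2 + 7 + 9 + 3 + 4 + 4 + 5 + 2 + 0 + 4 + 1 + 0 + 1 + 7 + 7 + 7 = 79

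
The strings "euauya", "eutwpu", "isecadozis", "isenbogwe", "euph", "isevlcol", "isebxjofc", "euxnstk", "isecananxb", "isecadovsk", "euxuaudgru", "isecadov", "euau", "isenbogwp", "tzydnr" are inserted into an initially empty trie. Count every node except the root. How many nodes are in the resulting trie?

66

Insert word by word; a character creates a node only if that edge doesn't already exist:
  "euauya" → 6 new (e, u, a, u, y, a)
  "eutwpu" → prefix "eu" already present; 4 new (t, w, p, u)
  "isecadozis" → 10 new (i, s, e, c, a, d, o, z, i, s)
  "isenbogwe" → prefix "ise" already present; 6 new (n, b, o, g, w, e)
  "euph" → prefix "eu" already present; 2 new (p, h)
  "isevlcol" → prefix "ise" already present; 5 new (v, l, c, o, l)
  "isebxjofc" → prefix "ise" already present; 6 new (b, x, j, o, f, c)
  "euxnstk" → prefix "eu" already present; 5 new (x, n, s, t, k)
  "isecananxb" → prefix "iseca" already present; 5 new (n, a, n, x, b)
  "isecadovsk" → prefix "isecado" already present; 3 new (v, s, k)
  "euxuaudgru" → prefix "eux" already present; 7 new (u, a, u, d, g, r, u)
  "isecadov" → prefix "isecadov" already present; 0 new (none)
  "euau" → prefix "euau" already present; 0 new (none)
  "isenbogwp" → prefix "isenbogw" already present; 1 new (p)
  "tzydnr" → 6 new (t, z, y, d, n, r)
Total nodes = 6 + 4 + 10 + 6 + 2 + 5 + 6 + 5 + 5 + 3 + 7 + 0 + 0 + 1 + 6 = 66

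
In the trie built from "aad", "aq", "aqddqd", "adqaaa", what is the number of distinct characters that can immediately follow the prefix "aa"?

Follow the path "aa" to its node, then look at its outgoing edges.
Distinct next characters after "aa": d.
That node has 1 child edge.

1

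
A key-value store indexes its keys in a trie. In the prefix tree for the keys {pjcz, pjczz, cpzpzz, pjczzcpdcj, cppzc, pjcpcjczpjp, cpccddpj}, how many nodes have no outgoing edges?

Leaves are exactly the stored words that no other stored word extends.
Those words: "cpccddpj", "cppzc", "cpzpzz", "pjcpcjczpjp", "pjczzcpdcj"
Leaf count: 5

5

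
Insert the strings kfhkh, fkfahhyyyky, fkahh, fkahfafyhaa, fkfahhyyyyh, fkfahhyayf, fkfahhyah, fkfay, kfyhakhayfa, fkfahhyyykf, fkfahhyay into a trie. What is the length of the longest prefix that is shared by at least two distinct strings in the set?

10

Equivalently: take the maximum, over all pairs, of their longest common prefix length.
"fkfahhyyykf" and "fkfahhyyyky" agree on "fkfahhyyyk" (10 characters) before diverging; nothing deeper is shared.
Longest shared-prefix length: 10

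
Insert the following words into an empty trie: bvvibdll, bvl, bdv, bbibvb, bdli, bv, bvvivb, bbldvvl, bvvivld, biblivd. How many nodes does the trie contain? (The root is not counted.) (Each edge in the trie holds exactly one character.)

33

Trie structure (* marks end of a word):
(root)
└─ b
   ├─ b
   │  ├─ i
   │  │  └─ b
   │  │     └─ v
   │  │        └─ b *
   │  └─ l
   │     └─ d
   │        └─ v
   │           └─ v
   │              └─ l *
   ├─ d
   │  ├─ l
   │  │  └─ i *
   │  └─ v *
   ├─ i
   │  └─ b
   │     └─ l
   │        └─ i
   │           └─ v
   │              └─ d *
   └─ v *
      ├─ l *
      └─ v
         └─ i
            ├─ b
            │  └─ d
            │     └─ l
            │        └─ l *
            └─ v
               ├─ b *
               └─ l
                  └─ d *
Counting every labelled node above: 33.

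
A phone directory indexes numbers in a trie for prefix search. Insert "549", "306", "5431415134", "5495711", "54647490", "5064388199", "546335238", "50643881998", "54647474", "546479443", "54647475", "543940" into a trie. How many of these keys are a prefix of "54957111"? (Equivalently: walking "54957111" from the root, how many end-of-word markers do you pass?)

2

Check each prefix of "54957111" against the stored set — each match is an end-marker on the path.
Prefixes of the query that are stored words: "549", "5495711"
Count: 2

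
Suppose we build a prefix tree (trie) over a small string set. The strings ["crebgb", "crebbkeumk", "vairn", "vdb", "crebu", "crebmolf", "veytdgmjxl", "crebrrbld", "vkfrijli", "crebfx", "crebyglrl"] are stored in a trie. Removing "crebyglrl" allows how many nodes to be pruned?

5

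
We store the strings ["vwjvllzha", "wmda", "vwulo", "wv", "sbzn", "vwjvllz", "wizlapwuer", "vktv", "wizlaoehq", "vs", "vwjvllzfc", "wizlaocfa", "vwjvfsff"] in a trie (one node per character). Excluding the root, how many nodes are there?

Trace insertions, counting only characters that open a new branch:
  "vwjvllzha" → 9 new (v, w, j, v, l, l, z, h, a)
  "wmda" → 4 new (w, m, d, a)
  "vwulo" → prefix "vw" already present; 3 new (u, l, o)
  "wv" → prefix "w" already present; 1 new (v)
  "sbzn" → 4 new (s, b, z, n)
  "vwjvllz" → prefix "vwjvllz" already present; 0 new (none)
  "wizlapwuer" → prefix "w" already present; 9 new (i, z, l, a, p, w, u, e, r)
  "vktv" → prefix "v" already present; 3 new (k, t, v)
  "wizlaoehq" → prefix "wizla" already present; 4 new (o, e, h, q)
  "vs" → prefix "v" already present; 1 new (s)
  "vwjvllzfc" → prefix "vwjvllz" already present; 2 new (f, c)
  "wizlaocfa" → prefix "wizlao" already present; 3 new (c, f, a)
  "vwjvfsff" → prefix "vwjv" already present; 4 new (f, s, f, f)
Total nodes = 9 + 4 + 3 + 1 + 4 + 0 + 9 + 3 + 4 + 1 + 2 + 3 + 4 = 47

47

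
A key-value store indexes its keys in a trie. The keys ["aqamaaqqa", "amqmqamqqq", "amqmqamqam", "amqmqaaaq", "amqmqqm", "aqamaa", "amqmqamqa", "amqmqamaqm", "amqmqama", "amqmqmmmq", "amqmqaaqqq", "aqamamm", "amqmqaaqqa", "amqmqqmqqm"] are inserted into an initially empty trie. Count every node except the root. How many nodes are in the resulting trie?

41

Count nodes per top-level branch (shared prefixes stored once):
  'a'-branch (amqmqaaaq, amqmqaaqqa, amqmqaaqqq, amqmqama, amqmqamaqm, amqmqamqa, amqmqamqam, amqmqamqqq, amqmqmmmq, amqmqqm, amqmqqmqqm, aqamaa, aqamaaqqa, aqamamm): 41 nodes
Sum: 41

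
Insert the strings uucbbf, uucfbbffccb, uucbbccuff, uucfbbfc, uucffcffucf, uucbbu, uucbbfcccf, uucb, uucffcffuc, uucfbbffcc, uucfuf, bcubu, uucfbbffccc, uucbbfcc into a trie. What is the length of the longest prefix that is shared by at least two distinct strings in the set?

10

Equivalently: take the maximum, over all pairs, of their longest common prefix length.
e.g. "uucfbbffcc" and "uucfbbffccb" share the prefix "uucfbbffcc" of length 10; no pair shares a longer one.
Longest shared-prefix length: 10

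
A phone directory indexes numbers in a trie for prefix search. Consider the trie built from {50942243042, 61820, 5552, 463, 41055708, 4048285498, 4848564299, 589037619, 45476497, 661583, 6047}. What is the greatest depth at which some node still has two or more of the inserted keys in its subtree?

Look for the deepest trie node that still has at least two words in its subtree.
"4048285498" and "41055708" agree on "4" (1 characters) before diverging; nothing deeper is shared.
Longest shared-prefix length: 1

1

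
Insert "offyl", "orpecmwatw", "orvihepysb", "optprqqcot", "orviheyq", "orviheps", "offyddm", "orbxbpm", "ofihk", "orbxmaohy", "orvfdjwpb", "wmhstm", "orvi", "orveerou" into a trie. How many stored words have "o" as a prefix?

13

Filter for entries beginning with "o":
Words under "o": offyddm, offyl, ofihk, optprqqcot, orbxbpm, orbxmaohy, orpecmwatw, orveerou, orvfdjwpb, orvi, orviheps, orvihepysb, orviheyq
Count: 13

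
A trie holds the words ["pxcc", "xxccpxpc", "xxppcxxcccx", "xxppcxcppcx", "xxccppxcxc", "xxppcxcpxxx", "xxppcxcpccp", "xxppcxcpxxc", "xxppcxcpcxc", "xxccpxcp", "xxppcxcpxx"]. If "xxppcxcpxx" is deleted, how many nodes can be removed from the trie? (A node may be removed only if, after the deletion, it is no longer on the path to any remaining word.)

0

A node on "xxppcxcpxx"'s path can go only if nothing else ends at it or branches off below it.
Every node on "xxppcxcpxx" is still needed (e.g. by "xxppcxcpxxx"), so nothing is freed.
Nodes removed: 0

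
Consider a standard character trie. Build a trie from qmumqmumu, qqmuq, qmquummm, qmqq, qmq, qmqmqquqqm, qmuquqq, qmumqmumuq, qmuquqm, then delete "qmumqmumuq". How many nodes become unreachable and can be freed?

Walk "qmumqmumuq" from the leaf back toward the root, removing each node that no remaining word uses.
The suffix "q" (1 node) is used only by "qmumqmumuq"; "qmumqmumu" is itself a stored word, so pruning stops there.
Nodes removed: 1

1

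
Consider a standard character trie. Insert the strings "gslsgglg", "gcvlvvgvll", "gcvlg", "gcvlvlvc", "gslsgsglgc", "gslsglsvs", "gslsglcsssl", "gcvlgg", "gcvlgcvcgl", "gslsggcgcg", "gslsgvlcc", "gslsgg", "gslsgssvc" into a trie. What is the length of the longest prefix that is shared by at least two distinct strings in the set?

6

Equivalently: take the maximum, over all pairs, of their longest common prefix length.
e.g. "gslsgg" and "gslsggcgcg" share the prefix "gslsgg" of length 6; no pair shares a longer one.
Longest shared-prefix length: 6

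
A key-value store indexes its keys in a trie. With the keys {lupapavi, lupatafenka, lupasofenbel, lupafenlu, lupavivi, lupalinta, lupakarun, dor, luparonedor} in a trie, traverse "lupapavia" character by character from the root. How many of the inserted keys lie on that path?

1

Traverse "lupapavia" character by character; count nodes along the way that are marked as word ends.
Prefixes of the query that are stored words: "lupapavi"
Count: 1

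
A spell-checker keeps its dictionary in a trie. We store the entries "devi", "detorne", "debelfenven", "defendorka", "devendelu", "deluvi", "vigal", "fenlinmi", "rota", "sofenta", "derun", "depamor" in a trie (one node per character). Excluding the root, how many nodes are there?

For each word, the new-node count is its length minus the longest prefix already in the trie:
  "devi" → 4 new (d, e, v, i)
  "detorne" → prefix "de" already present; 5 new (t, o, r, n, e)
  "debelfenven" → prefix "de" already present; 9 new (b, e, l, f, e, n, v, e, n)
  "defendorka" → prefix "de" already present; 8 new (f, e, n, d, o, r, k, a)
  "devendelu" → prefix "dev" already present; 6 new (e, n, d, e, l, u)
  "deluvi" → prefix "de" already present; 4 new (l, u, v, i)
  "vigal" → 5 new (v, i, g, a, l)
  "fenlinmi" → 8 new (f, e, n, l, i, n, m, i)
  "rota" → 4 new (r, o, t, a)
  "sofenta" → 7 new (s, o, f, e, n, t, a)
  "derun" → prefix "de" already present; 3 new (r, u, n)
  "depamor" → prefix "de" already present; 5 new (p, a, m, o, r)
Total nodes = 4 + 5 + 9 + 8 + 6 + 4 + 5 + 8 + 4 + 7 + 3 + 5 = 68

68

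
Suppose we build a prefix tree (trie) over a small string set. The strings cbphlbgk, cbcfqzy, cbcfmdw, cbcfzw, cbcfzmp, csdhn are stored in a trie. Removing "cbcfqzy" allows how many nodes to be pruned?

3

Walk "cbcfqzy" from the leaf back toward the root, removing each node that no remaining word uses.
The suffix "qzy" (3 nodes) is used only by "cbcfqzy"; the node for "cbcf" still has the child "m", so pruning stops there.
Nodes removed: 3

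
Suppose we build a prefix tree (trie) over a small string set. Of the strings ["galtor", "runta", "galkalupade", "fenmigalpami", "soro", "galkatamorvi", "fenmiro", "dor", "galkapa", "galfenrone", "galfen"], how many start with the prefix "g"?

6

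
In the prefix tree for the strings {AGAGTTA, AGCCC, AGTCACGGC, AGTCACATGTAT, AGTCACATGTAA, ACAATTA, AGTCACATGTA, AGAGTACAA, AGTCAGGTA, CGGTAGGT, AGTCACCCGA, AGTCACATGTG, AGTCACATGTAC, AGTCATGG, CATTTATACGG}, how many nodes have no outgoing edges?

14

A leaf is a node with no children — equivalently, the end of a word that is not a proper prefix of any other stored word.
Those words: "ACAATTA", "AGAGTACAA", "AGAGTTA", "AGCCC", "AGTCACATGTAA", "AGTCACATGTAC", "AGTCACATGTAT", "AGTCACATGTG", "AGTCACCCGA", "AGTCACGGC", "AGTCAGGTA", "AGTCATGG", "CATTTATACGG", "CGGTAGGT"
Leaf count: 14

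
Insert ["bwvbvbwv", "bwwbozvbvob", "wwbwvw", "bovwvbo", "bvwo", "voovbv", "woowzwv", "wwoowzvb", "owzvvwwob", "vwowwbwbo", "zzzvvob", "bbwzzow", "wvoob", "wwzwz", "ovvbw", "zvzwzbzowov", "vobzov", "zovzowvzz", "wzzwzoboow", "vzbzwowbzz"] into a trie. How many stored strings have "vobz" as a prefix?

Walk to "vobz"; the words in its subtree are exactly those with that prefix.
Words under "vobz": vobzov
Count: 1

1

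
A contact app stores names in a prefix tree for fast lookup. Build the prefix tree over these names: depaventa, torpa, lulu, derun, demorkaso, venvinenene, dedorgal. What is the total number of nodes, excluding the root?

45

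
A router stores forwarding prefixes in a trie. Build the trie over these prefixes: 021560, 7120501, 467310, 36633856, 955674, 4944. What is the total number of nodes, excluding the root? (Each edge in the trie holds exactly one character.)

36

Trie structure (* marks end of a word):
(root)
├─ 0
│  └─ 2
│     └─ 1
│        └─ 5
│           └─ 6
│              └─ 0 *
├─ 3
│  └─ 6
│     └─ 6
│        └─ 3
│           └─ 3
│              └─ 8
│                 └─ 5
│                    └─ 6 *
├─ 4
│  ├─ 6
│  │  └─ 7
│  │     └─ 3
│  │        └─ 1
│  │           └─ 0 *
│  └─ 9
│     └─ 4
│        └─ 4 *
├─ 7
│  └─ 1
│     └─ 2
│        └─ 0
│           └─ 5
│              └─ 0
│                 └─ 1 *
└─ 9
   └─ 5
      └─ 5
         └─ 6
            └─ 7
               └─ 4 *
Counting every labelled node above: 36.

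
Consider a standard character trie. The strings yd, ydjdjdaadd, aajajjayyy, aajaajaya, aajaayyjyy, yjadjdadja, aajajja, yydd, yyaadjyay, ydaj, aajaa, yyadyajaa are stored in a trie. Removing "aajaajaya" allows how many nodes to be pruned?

4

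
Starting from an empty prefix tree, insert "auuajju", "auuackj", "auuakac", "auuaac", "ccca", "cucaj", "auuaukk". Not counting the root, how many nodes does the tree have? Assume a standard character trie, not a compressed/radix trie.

Insert word by word; a character creates a node only if that edge doesn't already exist:
  "auuajju" → 7 new (a, u, u, a, j, j, u)
  "auuackj" → prefix "auua" already present; 3 new (c, k, j)
  "auuakac" → prefix "auua" already present; 3 new (k, a, c)
  "auuaac" → prefix "auua" already present; 2 new (a, c)
  "ccca" → 4 new (c, c, c, a)
  "cucaj" → prefix "c" already present; 4 new (u, c, a, j)
  "auuaukk" → prefix "auua" already present; 3 new (u, k, k)
Total nodes = 7 + 3 + 3 + 2 + 4 + 4 + 3 = 26

26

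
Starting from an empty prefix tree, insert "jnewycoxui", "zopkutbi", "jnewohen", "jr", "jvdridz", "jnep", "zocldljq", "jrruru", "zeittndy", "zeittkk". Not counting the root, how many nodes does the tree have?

49

Insert word by word; a character creates a node only if that edge doesn't already exist:
  "jnewycoxui" → 10 new (j, n, e, w, y, c, o, x, u, i)
  "zopkutbi" → 8 new (z, o, p, k, u, t, b, i)
  "jnewohen" → prefix "jnew" already present; 4 new (o, h, e, n)
  "jr" → prefix "j" already present; 1 new (r)
  "jvdridz" → prefix "j" already present; 6 new (v, d, r, i, d, z)
  "jnep" → prefix "jne" already present; 1 new (p)
  "zocldljq" → prefix "zo" already present; 6 new (c, l, d, l, j, q)
  "jrruru" → prefix "jr" already present; 4 new (r, u, r, u)
  "zeittndy" → prefix "z" already present; 7 new (e, i, t, t, n, d, y)
  "zeittkk" → prefix "zeitt" already present; 2 new (k, k)
Total nodes = 10 + 8 + 4 + 1 + 6 + 1 + 6 + 4 + 7 + 2 = 49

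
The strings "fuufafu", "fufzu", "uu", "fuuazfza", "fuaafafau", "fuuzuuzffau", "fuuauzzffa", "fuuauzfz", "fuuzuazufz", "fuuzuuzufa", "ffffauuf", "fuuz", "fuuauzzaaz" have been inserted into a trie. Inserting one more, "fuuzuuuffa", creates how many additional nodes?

4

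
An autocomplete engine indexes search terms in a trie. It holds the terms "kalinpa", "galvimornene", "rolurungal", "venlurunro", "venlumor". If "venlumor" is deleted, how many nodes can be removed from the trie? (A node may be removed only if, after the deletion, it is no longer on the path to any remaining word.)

After clearing the end-marker at "venlumor", prune upward until reaching a node still needed by another word.
The suffix "mor" (3 nodes) is used only by "venlumor"; the node for "venlu" still has the child "r", so pruning stops there.
Nodes removed: 3

3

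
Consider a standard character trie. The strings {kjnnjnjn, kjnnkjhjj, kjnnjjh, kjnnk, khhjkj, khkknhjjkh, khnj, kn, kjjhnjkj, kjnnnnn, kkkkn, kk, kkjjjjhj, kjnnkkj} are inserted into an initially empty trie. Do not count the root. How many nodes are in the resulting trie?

Insert word by word; a character creates a node only if that edge doesn't already exist:
  "kjnnjnjn" → 8 new (k, j, n, n, j, n, j, n)
  "kjnnkjhjj" → prefix "kjnn" already present; 5 new (k, j, h, j, j)
  "kjnnjjh" → prefix "kjnnj" already present; 2 new (j, h)
  "kjnnk" → prefix "kjnnk" already present; 0 new (none)
  "khhjkj" → prefix "k" already present; 5 new (h, h, j, k, j)
  "khkknhjjkh" → prefix "kh" already present; 8 new (k, k, n, h, j, j, k, h)
  "khnj" → prefix "kh" already present; 2 new (n, j)
  "kn" → prefix "k" already present; 1 new (n)
  "kjjhnjkj" → prefix "kj" already present; 6 new (j, h, n, j, k, j)
  "kjnnnnn" → prefix "kjnn" already present; 3 new (n, n, n)
  "kkkkn" → prefix "k" already present; 4 new (k, k, k, n)
  "kk" → prefix "kk" already present; 0 new (none)
  "kkjjjjhj" → prefix "kk" already present; 6 new (j, j, j, j, h, j)
  "kjnnkkj" → prefix "kjnnk" already present; 2 new (k, j)
Total nodes = 8 + 5 + 2 + 0 + 5 + 8 + 2 + 1 + 6 + 3 + 4 + 0 + 6 + 2 = 52

52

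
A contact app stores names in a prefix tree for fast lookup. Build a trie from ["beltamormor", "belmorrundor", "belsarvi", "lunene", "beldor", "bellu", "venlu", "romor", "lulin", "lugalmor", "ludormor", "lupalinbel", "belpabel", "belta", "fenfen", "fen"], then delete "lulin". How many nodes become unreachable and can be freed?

3

Walk "lulin" from the leaf back toward the root, removing each node that no remaining word uses.
The suffix "lin" (3 nodes) is used only by "lulin"; the node for "lu" still has the child "n", so pruning stops there.
Nodes removed: 3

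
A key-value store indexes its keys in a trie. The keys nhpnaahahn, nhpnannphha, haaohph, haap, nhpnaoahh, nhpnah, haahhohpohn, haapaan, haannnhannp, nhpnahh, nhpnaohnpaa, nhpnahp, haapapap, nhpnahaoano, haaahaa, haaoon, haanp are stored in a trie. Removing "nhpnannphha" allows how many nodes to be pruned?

After clearing the end-marker at "nhpnannphha", prune upward until reaching a node still needed by another word.
The suffix "nnphha" (6 nodes) is used only by "nhpnannphha"; the node for "nhpna" still has the child "a", so pruning stops there.
Nodes removed: 6

6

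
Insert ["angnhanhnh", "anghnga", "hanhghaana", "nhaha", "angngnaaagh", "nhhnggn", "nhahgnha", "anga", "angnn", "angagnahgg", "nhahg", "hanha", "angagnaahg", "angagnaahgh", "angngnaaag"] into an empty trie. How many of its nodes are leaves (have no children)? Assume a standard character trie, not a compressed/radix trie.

11

Leaves are exactly the stored words that no other stored word extends.
Those words: "angagnaahgh", "angagnahgg", "anghnga", "angngnaaagh", "angnhanhnh", "angnn", "hanha", "hanhghaana", "nhaha", "nhahgnha", "nhhnggn"
Leaf count: 11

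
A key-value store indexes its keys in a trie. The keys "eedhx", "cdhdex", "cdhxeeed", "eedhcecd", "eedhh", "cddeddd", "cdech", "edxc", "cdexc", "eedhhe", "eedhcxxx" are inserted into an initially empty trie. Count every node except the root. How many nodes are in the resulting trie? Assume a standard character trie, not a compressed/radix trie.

38

Count nodes per top-level branch (shared prefixes stored once):
  'c'-branch (cddeddd, cdech, cdexc, cdhdex, cdhxeeed): 21 nodes
  'e'-branch (edxc, eedhcecd, eedhcxxx, eedhh, eedhhe, eedhx): 17 nodes
Sum: 38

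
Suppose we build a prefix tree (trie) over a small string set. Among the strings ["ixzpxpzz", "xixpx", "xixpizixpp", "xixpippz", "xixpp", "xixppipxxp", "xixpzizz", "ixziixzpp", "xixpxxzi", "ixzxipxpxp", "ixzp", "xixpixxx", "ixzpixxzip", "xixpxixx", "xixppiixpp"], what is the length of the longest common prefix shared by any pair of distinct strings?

6

Look for the deepest trie node that still has at least two words in its subtree.
e.g. "xixppiixpp" and "xixppipxxp" share the prefix "xixppi" of length 6; no pair shares a longer one.
Longest shared-prefix length: 6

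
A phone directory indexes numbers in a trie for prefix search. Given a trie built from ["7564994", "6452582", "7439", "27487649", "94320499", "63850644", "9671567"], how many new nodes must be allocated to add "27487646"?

1

The longest prefix of "27487646" already in the trie is "2748764" (length 7).
New nodes needed: |"27487646"| − 7 = 8 − 7 = 1.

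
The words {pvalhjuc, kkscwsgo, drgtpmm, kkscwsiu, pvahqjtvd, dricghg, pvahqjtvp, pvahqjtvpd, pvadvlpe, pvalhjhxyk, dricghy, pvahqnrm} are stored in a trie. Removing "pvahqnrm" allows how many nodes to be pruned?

Walk "pvahqnrm" from the leaf back toward the root, removing each node that no remaining word uses.
The suffix "nrm" (3 nodes) is used only by "pvahqnrm"; the node for "pvahq" still has the child "j", so pruning stops there.
Nodes removed: 3

3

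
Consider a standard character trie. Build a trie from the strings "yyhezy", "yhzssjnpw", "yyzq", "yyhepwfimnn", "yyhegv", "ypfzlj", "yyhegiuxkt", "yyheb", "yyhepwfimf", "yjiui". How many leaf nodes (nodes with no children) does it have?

10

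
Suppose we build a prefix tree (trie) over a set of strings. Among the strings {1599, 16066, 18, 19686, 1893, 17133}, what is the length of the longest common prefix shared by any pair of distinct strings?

The deepest shared node is where two words last agree before diverging.
e.g. "18" and "1893" share the prefix "18" of length 2; no pair shares a longer one.
Longest shared-prefix length: 2

2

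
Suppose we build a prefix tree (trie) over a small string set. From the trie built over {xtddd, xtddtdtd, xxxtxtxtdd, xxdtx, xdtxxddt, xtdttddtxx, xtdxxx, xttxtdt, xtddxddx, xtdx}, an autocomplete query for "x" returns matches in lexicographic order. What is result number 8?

Filter for "x…" and sort: "xdtxxddt", "xtddd", "xtddtdtd", "xtddxddx", "xtdttddtxx", "xtdx", "xtdxxx", "xttxtdt", "xxdtx", "xxxtxtxtdd"
The 8th is xttxtdt.

xttxtdt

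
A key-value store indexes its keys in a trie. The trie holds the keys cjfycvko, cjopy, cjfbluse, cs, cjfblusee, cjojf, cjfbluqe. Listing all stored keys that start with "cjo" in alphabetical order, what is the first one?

cjojf

DFS of the "cjo" subtree visits, in order: "cjojf", "cjopy"
The 1st is cjojf.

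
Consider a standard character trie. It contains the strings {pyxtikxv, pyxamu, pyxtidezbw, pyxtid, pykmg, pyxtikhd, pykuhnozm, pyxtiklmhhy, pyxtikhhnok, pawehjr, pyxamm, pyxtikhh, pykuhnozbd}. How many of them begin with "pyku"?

2

Filter for entries beginning with "pyku":
Matches: "pykuhnozbd", "pykuhnozm"
Count: 2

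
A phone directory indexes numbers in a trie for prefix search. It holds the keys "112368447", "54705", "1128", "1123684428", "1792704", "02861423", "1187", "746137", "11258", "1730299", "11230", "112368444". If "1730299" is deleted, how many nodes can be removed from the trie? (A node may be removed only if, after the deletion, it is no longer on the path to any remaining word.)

5

Walk "1730299" from the leaf back toward the root, removing each node that no remaining word uses.
The suffix "30299" (5 nodes) is used only by "1730299"; the node for "17" still has the child "9", so pruning stops there.
Nodes removed: 5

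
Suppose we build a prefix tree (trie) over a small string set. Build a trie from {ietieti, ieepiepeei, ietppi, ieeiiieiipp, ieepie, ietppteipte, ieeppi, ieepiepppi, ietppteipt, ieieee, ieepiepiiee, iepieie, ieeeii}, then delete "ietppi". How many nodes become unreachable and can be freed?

1

A node on "ietppi"'s path can go only if nothing else ends at it or branches off below it.
The suffix "i" (1 node) is used only by "ietppi"; the node for "ietpp" still has the child "t", so pruning stops there.
Nodes removed: 1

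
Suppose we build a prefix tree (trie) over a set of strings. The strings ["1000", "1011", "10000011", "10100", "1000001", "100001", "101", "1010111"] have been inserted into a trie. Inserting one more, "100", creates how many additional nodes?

0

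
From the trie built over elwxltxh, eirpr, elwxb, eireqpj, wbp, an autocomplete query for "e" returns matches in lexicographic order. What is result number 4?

elwxltxh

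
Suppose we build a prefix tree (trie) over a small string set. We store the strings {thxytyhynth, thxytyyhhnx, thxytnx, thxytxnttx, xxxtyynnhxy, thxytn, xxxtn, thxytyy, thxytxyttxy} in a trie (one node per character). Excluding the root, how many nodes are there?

40

Count nodes per top-level branch (shared prefixes stored once):
  't'-branch (thxytn, thxytnx, thxytxnttx, thxytxyttxy, thxytyhynth, thxytyy, thxytyyhhnx): 28 nodes
  'x'-branch (xxxtn, xxxtyynnhxy): 12 nodes
Sum: 40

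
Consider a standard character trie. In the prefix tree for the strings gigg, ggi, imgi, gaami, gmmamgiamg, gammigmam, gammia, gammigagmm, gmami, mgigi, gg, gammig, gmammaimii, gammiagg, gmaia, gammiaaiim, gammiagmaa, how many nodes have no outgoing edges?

A leaf is a node with no children — equivalently, the end of a word that is not a proper prefix of any other stored word.
Those words: "gaami", "gammiaaiim", "gammiagg", "gammiagmaa", "gammigagmm", "gammigmam", "ggi", "gigg", "gmaia", "gmami", "gmammaimii", "gmmamgiamg", "imgi", "mgigi"
Leaf count: 14

14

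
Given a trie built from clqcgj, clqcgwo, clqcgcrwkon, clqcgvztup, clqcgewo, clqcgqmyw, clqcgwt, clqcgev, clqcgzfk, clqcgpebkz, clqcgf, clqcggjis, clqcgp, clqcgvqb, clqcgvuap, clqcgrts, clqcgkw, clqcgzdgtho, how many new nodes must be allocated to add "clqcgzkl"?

2

"clqcgz" is already a path in the trie; the remaining "kl" must be added.
New nodes needed: |"clqcgzkl"| − 6 = 8 − 6 = 2.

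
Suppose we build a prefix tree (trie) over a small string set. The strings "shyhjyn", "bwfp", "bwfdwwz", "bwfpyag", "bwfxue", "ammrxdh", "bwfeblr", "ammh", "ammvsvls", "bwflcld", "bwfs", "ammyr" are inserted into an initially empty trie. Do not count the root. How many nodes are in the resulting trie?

45

Count nodes per top-level branch (shared prefixes stored once):
  'a'-branch (ammh, ammrxdh, ammvsvls, ammyr): 15 nodes
  'b'-branch (bwfdwwz, bwfeblr, bwflcld, bwfp, bwfpyag, bwfs, bwfxue): 23 nodes
  's'-branch (shyhjyn): 7 nodes
Sum: 45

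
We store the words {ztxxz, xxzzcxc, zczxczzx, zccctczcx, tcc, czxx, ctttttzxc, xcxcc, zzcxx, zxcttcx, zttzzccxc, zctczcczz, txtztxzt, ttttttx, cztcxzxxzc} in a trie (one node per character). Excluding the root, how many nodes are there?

90

Insert word by word; a character creates a node only if that edge doesn't already exist:
  "ztxxz" → 5 new (z, t, x, x, z)
  "xxzzcxc" → 7 new (x, x, z, z, c, x, c)
  "zczxczzx" → prefix "z" already present; 7 new (c, z, x, c, z, z, x)
  "zccctczcx" → prefix "zc" already present; 7 new (c, c, t, c, z, c, x)
  "tcc" → 3 new (t, c, c)
  "czxx" → 4 new (c, z, x, x)
  "ctttttzxc" → prefix "c" already present; 8 new (t, t, t, t, t, z, x, c)
  "xcxcc" → prefix "x" already present; 4 new (c, x, c, c)
  "zzcxx" → prefix "z" already present; 4 new (z, c, x, x)
  "zxcttcx" → prefix "z" already present; 6 new (x, c, t, t, c, x)
  "zttzzccxc" → prefix "zt" already present; 7 new (t, z, z, c, c, x, c)
  "zctczcczz" → prefix "zc" already present; 7 new (t, c, z, c, c, z, z)
  "txtztxzt" → prefix "t" already present; 7 new (x, t, z, t, x, z, t)
  "ttttttx" → prefix "t" already present; 6 new (t, t, t, t, t, x)
  "cztcxzxxzc" → prefix "cz" already present; 8 new (t, c, x, z, x, x, z, c)
Total nodes = 5 + 7 + 7 + 7 + 3 + 4 + 8 + 4 + 4 + 6 + 7 + 7 + 7 + 6 + 8 = 90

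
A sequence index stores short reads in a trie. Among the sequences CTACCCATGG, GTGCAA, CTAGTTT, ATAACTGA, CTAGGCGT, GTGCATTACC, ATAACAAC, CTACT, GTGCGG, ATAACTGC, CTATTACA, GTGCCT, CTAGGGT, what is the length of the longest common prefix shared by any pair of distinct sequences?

7

The deepest shared node is where two words last agree before diverging.
e.g. "ATAACTGA" and "ATAACTGC" share the prefix "ATAACTG" of length 7; no pair shares a longer one.
Longest shared-prefix length: 7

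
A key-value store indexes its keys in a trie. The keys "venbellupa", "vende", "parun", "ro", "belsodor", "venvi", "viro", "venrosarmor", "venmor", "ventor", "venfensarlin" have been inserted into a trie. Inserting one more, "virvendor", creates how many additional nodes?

Walking "virvendor" from the root, the first 3 characters ("vir") follow existing edges; "v" is the first miss.
New nodes needed: |"virvendor"| − 3 = 9 − 3 = 6.

6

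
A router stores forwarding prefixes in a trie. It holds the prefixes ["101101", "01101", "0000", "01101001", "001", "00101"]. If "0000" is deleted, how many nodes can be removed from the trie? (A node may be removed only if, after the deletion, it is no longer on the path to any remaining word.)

2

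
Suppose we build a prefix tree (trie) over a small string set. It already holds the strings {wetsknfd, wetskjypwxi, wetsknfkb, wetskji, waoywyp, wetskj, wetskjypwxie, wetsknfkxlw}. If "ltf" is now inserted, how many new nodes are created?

Nothing in the trie begins with "l"; the whole of "ltf" is new.
3 − 0 = 3 new nodes.

3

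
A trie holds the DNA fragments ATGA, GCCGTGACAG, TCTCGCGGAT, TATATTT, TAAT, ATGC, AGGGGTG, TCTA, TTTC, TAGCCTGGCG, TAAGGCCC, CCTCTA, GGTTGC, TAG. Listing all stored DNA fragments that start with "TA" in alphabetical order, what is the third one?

DFS of the "TA" subtree visits, in order: "TAAGGCCC", "TAAT", "TAG", "TAGCCTGGCG", "TATATTT"
The 3rd is TAG.

TAG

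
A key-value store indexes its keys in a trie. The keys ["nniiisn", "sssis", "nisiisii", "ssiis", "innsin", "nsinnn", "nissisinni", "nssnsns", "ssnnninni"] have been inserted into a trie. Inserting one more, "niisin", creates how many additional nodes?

The longest prefix of "niisin" already in the trie is "ni" (length 2).
So 6 − 2 = 4 new nodes.

4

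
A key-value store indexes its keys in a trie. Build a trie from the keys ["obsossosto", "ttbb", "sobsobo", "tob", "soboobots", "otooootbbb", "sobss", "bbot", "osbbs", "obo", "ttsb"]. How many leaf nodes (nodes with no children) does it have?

Leaves are exactly the stored words that no other stored word extends.
Those words: "bbot", "obo", "obsossosto", "osbbs", "otooootbbb", "soboobots", "sobsobo", "sobss", "tob", "ttbb", "ttsb"
Leaf count: 11

11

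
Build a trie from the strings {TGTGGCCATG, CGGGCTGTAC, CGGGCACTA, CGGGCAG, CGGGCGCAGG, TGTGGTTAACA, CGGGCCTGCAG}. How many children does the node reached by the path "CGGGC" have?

The children of the "CGGGC" node are the distinct next characters among strings starting with "CGGGC".
Distinct next characters after "CGGGC": A, C, G, T.
That node has 4 child edges.

4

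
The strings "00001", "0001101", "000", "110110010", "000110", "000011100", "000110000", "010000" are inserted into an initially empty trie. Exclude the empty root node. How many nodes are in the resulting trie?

30

Count nodes per top-level branch (shared prefixes stored once):
  '0'-branch (000, 00001, 000011100, 000110, 000110000, 0001101, 010000): 21 nodes
  '1'-branch (110110010): 9 nodes
Sum: 30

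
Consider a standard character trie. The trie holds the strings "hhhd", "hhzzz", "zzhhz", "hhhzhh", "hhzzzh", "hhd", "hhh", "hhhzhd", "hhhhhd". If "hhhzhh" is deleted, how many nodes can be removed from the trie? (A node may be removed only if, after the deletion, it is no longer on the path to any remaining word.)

A node on "hhhzhh"'s path can go only if nothing else ends at it or branches off below it.
The suffix "h" (1 node) is used only by "hhhzhh"; the node for "hhhzh" still has the child "d", so pruning stops there.
Nodes removed: 1

1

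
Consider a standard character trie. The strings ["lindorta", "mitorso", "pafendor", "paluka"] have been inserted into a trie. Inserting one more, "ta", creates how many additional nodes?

2

Nothing in the trie begins with "t"; the whole of "ta" is new.
2 − 0 = 2 new nodes.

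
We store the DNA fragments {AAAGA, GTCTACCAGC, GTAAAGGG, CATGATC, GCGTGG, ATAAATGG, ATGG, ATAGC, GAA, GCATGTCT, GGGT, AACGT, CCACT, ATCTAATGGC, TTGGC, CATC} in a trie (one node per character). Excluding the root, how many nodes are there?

76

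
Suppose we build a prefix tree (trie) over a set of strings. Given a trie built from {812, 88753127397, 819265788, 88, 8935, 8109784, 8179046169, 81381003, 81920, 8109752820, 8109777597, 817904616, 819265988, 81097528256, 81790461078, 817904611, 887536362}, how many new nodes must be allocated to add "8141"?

The longest prefix of "8141" already in the trie is "81" (length 2).
So 4 − 2 = 2 new nodes.

2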